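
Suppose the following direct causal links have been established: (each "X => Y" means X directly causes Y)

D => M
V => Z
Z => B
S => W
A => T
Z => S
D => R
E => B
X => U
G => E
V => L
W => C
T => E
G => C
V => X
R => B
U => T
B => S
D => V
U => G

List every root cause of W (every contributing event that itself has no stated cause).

A, D

Tracing upstream from W: W ← S ← Z ← V ← D.
A separate upstream branch: W ← S ← B ← E ← T ← A.
Each of those chain origins has no stated cause.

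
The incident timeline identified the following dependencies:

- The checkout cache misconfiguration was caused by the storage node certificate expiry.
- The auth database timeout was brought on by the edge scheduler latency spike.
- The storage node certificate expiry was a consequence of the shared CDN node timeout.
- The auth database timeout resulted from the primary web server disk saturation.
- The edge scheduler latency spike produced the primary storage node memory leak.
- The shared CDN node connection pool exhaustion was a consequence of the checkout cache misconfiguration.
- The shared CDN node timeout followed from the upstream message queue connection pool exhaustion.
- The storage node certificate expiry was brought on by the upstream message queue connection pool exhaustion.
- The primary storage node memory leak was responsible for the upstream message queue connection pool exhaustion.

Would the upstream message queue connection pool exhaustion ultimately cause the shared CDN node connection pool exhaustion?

There is a causal chain: the upstream message queue connection pool exhaustion → the storage node certificate expiry → the checkout cache misconfiguration → the shared CDN node connection pool exhaustion.

Yes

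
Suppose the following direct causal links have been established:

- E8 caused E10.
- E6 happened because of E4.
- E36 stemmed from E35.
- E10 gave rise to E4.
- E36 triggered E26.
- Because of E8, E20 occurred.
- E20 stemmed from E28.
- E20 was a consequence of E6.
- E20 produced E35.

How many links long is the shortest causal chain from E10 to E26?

Shortest chain: E10 → E4 → E6 → E20 → E35 → E36 → E26.

6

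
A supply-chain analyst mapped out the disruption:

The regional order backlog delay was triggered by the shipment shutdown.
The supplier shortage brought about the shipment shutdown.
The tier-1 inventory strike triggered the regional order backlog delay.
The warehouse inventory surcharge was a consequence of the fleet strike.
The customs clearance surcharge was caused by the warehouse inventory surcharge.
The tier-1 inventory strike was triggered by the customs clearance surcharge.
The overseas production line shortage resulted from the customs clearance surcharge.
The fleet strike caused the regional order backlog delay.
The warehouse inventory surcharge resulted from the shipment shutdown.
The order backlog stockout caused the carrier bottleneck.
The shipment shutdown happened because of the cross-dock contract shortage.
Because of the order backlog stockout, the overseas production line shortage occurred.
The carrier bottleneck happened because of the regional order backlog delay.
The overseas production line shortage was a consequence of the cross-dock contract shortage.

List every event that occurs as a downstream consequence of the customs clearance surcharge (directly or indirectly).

Direct effects: the tier-1 inventory strike, the overseas production line shortage.
2 steps out: the regional order backlog delay.
3 steps out: the carrier bottleneck.
Not reachable from it: the fleet strike, the cross-dock contract shortage, the supplier shortage, the shipment shutdown, the warehouse inventory surcharge, the order backlog stockout.

the carrier bottleneck, the overseas production line shortage, the regional order backlog delay, the tier-1 inventory strike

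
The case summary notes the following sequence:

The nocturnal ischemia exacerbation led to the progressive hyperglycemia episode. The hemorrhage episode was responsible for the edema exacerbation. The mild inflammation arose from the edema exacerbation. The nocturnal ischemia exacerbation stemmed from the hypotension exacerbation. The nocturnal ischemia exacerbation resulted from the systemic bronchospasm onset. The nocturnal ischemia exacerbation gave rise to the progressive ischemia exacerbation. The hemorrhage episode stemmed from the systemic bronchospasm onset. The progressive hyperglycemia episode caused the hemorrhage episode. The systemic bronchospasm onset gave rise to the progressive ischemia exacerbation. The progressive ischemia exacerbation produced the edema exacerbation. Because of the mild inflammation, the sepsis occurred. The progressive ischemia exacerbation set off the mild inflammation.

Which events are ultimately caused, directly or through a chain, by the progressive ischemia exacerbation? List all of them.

the edema exacerbation, the mild inflammation, the sepsis

Direct effects: the edema exacerbation, the mild inflammation.
2 steps out: the sepsis.
Not reachable from it: the systemic bronchospasm onset, the nocturnal ischemia exacerbation, the progressive hyperglycemia episode, the hemorrhage episode, the hypotension exacerbation.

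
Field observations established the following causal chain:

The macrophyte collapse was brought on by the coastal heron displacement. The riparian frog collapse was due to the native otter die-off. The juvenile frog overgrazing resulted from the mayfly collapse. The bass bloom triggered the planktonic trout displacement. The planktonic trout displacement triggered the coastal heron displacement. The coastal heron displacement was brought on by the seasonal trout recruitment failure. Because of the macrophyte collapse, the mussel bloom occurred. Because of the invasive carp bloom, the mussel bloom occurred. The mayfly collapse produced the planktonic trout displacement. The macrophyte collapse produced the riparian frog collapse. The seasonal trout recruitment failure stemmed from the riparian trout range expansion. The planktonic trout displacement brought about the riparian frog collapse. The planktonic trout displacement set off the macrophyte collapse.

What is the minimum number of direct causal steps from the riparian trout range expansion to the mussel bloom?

Shortest chain: the riparian trout range expansion → the seasonal trout recruitment failure → the coastal heron displacement → the macrophyte collapse → the mussel bloom.

4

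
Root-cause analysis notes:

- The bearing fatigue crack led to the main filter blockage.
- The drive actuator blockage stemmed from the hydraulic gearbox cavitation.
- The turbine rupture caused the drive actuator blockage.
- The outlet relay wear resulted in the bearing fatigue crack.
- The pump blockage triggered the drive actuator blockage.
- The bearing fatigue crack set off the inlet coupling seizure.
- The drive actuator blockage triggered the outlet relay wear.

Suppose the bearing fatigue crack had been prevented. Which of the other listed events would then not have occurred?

Downstream of the bearing fatigue crack: the main filter blockage, the inlet coupling seizure.

the inlet coupling seizure, the main filter blockage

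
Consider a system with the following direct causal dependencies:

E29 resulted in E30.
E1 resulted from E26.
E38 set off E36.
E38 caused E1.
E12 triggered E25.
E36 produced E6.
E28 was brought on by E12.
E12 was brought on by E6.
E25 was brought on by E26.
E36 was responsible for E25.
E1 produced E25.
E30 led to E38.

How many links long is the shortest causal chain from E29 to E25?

4

Shortest chain: E29 → E30 → E38 → E36 → E25.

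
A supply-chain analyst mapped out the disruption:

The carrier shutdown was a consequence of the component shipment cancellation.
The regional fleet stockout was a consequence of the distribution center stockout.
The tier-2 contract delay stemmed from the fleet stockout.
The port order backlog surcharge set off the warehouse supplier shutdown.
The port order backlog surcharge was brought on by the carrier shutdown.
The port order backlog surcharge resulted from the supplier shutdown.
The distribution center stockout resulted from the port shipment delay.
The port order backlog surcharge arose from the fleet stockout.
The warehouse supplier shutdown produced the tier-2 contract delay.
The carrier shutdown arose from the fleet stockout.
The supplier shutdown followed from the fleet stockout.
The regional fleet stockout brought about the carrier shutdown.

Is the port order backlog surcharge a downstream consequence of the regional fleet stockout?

There is a causal chain: the regional fleet stockout → the carrier shutdown → the port order backlog surcharge.

Yes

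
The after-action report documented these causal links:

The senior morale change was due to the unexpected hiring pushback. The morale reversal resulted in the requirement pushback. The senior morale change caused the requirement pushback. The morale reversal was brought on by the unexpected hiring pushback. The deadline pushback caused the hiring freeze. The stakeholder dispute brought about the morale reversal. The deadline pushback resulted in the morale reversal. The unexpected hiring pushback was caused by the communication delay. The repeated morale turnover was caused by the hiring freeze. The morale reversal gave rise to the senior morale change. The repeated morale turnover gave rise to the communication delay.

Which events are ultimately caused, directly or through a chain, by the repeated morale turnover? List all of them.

Direct effects: the communication delay.
2 steps out: the unexpected hiring pushback.
3 steps out: the morale reversal, the senior morale change.
4 steps out: the requirement pushback.
Not reachable from it: the deadline pushback, the hiring freeze, the stakeholder dispute.

the communication delay, the morale reversal, the requirement pushback, the senior morale change, the unexpected hiring pushback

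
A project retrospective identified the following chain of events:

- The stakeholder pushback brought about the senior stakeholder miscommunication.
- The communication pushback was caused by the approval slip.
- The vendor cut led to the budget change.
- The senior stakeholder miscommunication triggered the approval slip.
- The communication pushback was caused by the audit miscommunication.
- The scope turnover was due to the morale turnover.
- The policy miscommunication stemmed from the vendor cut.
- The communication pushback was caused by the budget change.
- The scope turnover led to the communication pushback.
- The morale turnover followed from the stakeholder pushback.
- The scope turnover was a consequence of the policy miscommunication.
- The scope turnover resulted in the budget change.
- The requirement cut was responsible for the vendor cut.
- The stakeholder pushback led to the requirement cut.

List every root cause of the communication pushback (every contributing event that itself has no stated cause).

Tracing upstream from the communication pushback: the communication pushback ← the approval slip ← the senior stakeholder miscommunication ← the stakeholder pushback.
A separate upstream branch: the communication pushback ← the audit miscommunication.
Each of those chain origins has no stated cause.

the audit miscommunication, the stakeholder pushback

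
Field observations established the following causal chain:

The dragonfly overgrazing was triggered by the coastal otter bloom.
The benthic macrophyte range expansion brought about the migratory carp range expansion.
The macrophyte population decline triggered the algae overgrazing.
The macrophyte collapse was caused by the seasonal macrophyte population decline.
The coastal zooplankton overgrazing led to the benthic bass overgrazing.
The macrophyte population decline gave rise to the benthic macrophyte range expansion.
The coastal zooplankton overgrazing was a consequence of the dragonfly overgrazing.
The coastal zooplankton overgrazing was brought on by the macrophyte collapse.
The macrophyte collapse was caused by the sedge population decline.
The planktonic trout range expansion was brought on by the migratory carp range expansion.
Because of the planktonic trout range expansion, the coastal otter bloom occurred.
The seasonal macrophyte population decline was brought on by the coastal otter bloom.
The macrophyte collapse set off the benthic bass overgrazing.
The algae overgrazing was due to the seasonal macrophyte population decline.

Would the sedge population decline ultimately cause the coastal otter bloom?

No

The sedge population decline leads to the macrophyte collapse, the coastal zooplankton overgrazing, the benthic bass overgrazing; the coastal otter bloom is not among them.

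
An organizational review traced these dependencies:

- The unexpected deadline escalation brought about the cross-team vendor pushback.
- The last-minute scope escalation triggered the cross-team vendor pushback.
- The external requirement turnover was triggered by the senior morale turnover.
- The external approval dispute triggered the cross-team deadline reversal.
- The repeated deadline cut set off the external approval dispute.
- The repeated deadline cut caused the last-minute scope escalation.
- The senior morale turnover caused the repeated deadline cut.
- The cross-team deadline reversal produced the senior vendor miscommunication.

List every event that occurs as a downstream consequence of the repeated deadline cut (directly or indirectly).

the cross-team deadline reversal, the cross-team vendor pushback, the external approval dispute, the last-minute scope escalation, the senior vendor miscommunication

Direct effects: the last-minute scope escalation, the external approval dispute.
2 steps out: the cross-team deadline reversal, the cross-team vendor pushback.
3 steps out: the senior vendor miscommunication.
Not reachable from it: the senior morale turnover, the external requirement turnover, the unexpected deadline escalation.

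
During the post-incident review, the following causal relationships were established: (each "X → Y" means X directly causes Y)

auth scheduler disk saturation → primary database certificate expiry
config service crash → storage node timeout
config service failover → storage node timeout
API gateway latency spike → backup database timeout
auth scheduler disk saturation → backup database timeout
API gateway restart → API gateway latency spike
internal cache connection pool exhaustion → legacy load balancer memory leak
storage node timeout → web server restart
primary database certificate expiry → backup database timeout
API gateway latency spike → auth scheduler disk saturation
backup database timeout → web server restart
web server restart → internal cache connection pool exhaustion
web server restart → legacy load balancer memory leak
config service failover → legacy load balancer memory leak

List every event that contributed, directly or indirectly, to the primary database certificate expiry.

the API gateway latency spike, the API gateway restart, the auth scheduler disk saturation

Immediate cause of the primary database certificate expiry: the auth scheduler disk saturation.
Further upstream: the API gateway restart, the API gateway latency spike.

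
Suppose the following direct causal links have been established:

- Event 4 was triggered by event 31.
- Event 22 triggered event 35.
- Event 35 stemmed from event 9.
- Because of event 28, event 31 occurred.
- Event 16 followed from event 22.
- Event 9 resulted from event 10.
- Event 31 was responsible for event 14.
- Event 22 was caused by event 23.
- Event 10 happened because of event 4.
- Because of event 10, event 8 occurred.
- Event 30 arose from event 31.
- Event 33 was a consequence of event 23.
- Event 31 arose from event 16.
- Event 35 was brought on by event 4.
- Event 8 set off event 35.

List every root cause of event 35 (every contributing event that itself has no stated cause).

Tracing upstream from event 35: event 35 ← event 22 ← event 23.
A separate upstream branch: event 35 ← event 4 ← event 31 ← event 28.
Each of those chain origins has no stated cause.

event 23, event 28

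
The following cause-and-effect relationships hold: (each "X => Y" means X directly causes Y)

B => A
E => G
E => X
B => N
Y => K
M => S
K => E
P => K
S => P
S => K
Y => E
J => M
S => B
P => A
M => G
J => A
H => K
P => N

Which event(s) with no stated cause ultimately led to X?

Tracing upstream from X: X ← E ← K ← S ← M ← J.
A separate upstream branch: X ← E ← Y.
A separate upstream branch: X ← E ← K ← H.
Each of those chain origins has no stated cause.

H, J, Y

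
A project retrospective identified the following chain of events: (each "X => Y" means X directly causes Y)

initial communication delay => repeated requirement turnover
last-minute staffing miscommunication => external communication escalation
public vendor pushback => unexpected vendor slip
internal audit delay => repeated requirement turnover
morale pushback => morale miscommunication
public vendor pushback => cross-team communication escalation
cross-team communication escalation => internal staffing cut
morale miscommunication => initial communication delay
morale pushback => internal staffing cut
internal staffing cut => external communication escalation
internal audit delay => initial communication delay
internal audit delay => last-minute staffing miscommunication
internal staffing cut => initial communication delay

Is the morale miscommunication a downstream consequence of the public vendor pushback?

No

The public vendor pushback leads to the cross-team communication escalation, the unexpected vendor slip, the internal staffing cut, the initial communication delay, the repeated requirement turnover, the external communication escalation; the morale miscommunication is not among them.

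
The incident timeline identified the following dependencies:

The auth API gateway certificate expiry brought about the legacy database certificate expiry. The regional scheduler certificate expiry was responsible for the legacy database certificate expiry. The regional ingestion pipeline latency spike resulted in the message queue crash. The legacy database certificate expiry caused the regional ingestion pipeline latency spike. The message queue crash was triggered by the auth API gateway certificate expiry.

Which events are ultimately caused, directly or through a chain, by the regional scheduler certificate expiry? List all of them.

Direct effects: the legacy database certificate expiry.
2 steps out: the regional ingestion pipeline latency spike.
3 steps out: the message queue crash.
Not reachable from it: the auth API gateway certificate expiry.

the legacy database certificate expiry, the message queue crash, the regional ingestion pipeline latency spike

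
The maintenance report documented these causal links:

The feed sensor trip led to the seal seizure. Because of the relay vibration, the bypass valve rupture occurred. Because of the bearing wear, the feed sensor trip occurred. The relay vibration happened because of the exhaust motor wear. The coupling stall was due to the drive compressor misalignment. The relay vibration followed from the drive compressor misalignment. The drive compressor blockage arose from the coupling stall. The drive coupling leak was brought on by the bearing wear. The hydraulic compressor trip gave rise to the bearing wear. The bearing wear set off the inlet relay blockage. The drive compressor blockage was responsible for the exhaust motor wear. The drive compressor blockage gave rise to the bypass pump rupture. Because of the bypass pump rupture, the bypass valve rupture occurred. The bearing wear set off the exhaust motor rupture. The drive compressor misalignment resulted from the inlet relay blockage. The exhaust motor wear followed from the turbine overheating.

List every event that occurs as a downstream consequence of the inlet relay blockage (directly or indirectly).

the bypass pump rupture, the bypass valve rupture, the coupling stall, the drive compressor blockage, the drive compressor misalignment, the exhaust motor wear, the relay vibration

Direct effects: the drive compressor misalignment.
2 steps out: the coupling stall, the relay vibration.
3 steps out: the drive compressor blockage, the bypass valve rupture.
4 steps out: the exhaust motor wear, the bypass pump rupture.
Not reachable from it: the hydraulic compressor trip, the bearing wear, the feed sensor trip, the turbine overheating, the seal seizure, the exhaust motor rupture, the drive coupling leak.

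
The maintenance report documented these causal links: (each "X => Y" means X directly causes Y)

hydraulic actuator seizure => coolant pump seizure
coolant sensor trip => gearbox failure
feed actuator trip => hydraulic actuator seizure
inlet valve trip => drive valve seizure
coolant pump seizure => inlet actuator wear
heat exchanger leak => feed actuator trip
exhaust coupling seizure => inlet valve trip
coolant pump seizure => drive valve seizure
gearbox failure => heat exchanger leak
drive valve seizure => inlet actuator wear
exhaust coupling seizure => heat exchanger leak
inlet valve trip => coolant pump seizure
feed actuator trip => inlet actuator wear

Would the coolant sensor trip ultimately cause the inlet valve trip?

The coolant sensor trip leads to the gearbox failure, the heat exchanger leak, the feed actuator trip, the hydraulic actuator seizure, the coolant pump seizure, the drive valve seizure, the inlet actuator wear; the inlet valve trip is not among them.

No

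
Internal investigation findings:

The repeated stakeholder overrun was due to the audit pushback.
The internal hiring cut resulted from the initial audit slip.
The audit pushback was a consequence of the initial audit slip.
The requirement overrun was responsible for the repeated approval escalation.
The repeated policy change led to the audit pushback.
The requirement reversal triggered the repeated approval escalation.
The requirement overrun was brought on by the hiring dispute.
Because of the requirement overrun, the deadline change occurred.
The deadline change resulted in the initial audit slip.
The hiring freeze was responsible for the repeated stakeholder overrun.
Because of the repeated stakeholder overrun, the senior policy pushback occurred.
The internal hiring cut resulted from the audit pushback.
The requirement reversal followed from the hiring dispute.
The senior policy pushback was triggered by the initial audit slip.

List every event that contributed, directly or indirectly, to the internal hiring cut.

the audit pushback, the deadline change, the hiring dispute, the initial audit slip, the repeated policy change, the requirement overrun

Immediate causes of the internal hiring cut: the initial audit slip, the audit pushback.
Further upstream: the hiring dispute, the repeated policy change, the requirement overrun, the deadline change.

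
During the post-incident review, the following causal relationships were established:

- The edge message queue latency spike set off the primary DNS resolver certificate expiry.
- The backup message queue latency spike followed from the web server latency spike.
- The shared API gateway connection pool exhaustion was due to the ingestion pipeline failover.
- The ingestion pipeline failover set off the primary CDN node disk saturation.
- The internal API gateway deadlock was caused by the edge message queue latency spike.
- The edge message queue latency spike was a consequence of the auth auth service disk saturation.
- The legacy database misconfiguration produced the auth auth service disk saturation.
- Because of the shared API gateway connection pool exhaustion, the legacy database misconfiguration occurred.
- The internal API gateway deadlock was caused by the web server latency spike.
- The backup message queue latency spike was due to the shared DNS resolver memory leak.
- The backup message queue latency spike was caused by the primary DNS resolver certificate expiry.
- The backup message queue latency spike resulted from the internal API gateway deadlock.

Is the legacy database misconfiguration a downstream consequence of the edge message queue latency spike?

The edge message queue latency spike leads to the internal API gateway deadlock, the primary DNS resolver certificate expiry, the backup message queue latency spike; the legacy database misconfiguration is not among them.

No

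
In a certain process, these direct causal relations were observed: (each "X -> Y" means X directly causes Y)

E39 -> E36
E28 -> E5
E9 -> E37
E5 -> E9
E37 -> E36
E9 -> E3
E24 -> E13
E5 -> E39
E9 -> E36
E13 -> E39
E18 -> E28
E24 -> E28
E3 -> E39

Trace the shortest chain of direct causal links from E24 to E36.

E24 → E13
E13 → E39
E39 → E36
Length: 3 steps.

E24 → E13 → E39 → E36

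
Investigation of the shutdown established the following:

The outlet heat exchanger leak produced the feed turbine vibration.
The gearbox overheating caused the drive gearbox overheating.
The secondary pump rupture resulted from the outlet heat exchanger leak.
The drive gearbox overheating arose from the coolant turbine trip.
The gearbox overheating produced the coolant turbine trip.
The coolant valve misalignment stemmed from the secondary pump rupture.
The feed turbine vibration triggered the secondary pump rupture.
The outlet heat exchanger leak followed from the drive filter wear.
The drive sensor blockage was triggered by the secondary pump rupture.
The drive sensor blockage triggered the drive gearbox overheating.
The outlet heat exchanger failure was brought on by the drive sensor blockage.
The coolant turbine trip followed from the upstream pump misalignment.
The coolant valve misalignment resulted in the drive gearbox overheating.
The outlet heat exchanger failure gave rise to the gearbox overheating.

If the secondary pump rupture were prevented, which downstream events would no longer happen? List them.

Downstream of the secondary pump rupture: the drive sensor blockage, the coolant valve misalignment, the outlet heat exchanger failure, the gearbox overheating, the coolant turbine trip, the drive gearbox overheating.
Of those, still caused via another path: the coolant turbine trip, the drive gearbox overheating.
The remainder have no surviving cause.

the coolant valve misalignment, the drive sensor blockage, the gearbox overheating, the outlet heat exchanger failure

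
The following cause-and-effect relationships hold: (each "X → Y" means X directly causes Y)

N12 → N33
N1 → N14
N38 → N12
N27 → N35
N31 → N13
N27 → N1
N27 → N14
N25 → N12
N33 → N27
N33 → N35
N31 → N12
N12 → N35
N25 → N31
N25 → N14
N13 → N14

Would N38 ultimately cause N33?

There is a causal chain: N38 → N12 → N33.

Yes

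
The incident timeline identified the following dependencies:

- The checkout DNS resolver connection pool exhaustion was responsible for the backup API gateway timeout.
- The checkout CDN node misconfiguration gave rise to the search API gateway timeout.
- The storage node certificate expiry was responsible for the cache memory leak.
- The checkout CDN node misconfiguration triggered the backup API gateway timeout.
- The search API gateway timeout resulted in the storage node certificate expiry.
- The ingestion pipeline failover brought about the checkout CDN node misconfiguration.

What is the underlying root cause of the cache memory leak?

the ingestion pipeline failover

Tracing upstream from the cache memory leak: the cache memory leak ← the storage node certificate expiry ← the search API gateway timeout ← the checkout CDN node misconfiguration ← the ingestion pipeline failover.
The ingestion pipeline failover has no stated cause, so it is the root.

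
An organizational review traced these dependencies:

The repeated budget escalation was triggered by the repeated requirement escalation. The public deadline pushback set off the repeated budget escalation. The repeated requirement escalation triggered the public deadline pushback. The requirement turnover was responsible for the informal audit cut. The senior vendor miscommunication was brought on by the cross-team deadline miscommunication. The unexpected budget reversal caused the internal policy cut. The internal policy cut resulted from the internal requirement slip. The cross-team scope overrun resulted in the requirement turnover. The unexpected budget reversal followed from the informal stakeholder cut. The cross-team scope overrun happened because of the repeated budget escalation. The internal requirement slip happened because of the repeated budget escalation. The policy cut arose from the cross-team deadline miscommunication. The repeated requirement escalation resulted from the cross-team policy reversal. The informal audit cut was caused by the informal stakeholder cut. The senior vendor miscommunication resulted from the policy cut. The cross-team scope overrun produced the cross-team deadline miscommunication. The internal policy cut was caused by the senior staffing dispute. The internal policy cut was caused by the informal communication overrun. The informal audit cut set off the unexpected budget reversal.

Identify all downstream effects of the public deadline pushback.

the cross-team deadline miscommunication, the cross-team scope overrun, the informal audit cut, the internal policy cut, the internal requirement slip, the policy cut, the repeated budget escalation, the requirement turnover, the senior vendor miscommunication, the unexpected budget reversal

Direct effects: the repeated budget escalation.
2 steps out: the cross-team scope overrun, the internal requirement slip.
3 steps out: the requirement turnover, the cross-team deadline miscommunication, the internal policy cut.
4 steps out: the informal audit cut, the policy cut, the senior vendor miscommunication.
5 steps out: the unexpected budget reversal.
Not reachable from it: the cross-team policy reversal, the repeated requirement escalation, the informal stakeholder cut, the informal communication overrun, the senior staffing dispute.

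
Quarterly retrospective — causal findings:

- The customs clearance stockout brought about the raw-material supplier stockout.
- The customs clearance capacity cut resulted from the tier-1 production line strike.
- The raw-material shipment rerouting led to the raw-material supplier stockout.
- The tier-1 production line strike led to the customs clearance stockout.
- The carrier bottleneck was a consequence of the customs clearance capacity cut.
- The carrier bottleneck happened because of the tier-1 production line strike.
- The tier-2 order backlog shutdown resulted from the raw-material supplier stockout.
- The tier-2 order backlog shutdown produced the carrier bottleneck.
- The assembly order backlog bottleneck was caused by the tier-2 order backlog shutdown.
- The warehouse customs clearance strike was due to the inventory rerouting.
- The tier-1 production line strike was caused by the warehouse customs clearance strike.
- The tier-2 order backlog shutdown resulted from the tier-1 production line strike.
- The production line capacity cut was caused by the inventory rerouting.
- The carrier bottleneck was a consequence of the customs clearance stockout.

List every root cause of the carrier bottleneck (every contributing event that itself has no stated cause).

the inventory rerouting, the raw-material shipment rerouting

Tracing upstream from the carrier bottleneck: the carrier bottleneck ← the tier-1 production line strike ← the warehouse customs clearance strike ← the inventory rerouting.
A separate upstream branch: the carrier bottleneck ← the tier-2 order backlog shutdown ← the raw-material supplier stockout ← the raw-material shipment rerouting.
Each of those chain origins has no stated cause.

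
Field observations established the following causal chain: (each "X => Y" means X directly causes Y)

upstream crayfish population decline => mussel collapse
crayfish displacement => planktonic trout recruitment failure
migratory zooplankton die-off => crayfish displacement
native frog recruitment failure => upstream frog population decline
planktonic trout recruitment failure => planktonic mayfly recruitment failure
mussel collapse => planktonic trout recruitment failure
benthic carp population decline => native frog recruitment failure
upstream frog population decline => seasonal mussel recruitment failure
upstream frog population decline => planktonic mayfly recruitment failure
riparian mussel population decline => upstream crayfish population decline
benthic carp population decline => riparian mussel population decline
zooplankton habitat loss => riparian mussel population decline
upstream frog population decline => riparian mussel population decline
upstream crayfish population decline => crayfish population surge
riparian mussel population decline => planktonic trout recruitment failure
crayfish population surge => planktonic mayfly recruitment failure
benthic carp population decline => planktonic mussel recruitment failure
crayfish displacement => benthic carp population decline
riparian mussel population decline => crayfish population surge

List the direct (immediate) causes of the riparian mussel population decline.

the benthic carp population decline, the upstream frog population decline, the zooplankton habitat loss

Upstream contributors include the migratory zooplankton die-off, the crayfish displacement, the native frog recruitment failure, but only the benthic carp population decline, the upstream frog population decline, the zooplankton habitat loss feed directly into the riparian mussel population decline.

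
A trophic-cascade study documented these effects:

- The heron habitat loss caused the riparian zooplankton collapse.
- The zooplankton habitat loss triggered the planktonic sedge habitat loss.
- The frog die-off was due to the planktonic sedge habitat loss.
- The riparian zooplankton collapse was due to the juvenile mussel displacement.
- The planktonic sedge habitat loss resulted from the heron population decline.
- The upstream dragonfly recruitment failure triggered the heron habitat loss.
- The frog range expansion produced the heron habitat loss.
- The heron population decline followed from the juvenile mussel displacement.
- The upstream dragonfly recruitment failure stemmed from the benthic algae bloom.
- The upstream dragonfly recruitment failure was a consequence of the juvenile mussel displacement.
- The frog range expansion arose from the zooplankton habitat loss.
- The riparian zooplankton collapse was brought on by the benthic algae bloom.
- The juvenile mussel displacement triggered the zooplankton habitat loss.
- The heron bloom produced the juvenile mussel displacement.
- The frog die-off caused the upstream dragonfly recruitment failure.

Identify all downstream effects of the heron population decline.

the frog die-off, the heron habitat loss, the planktonic sedge habitat loss, the riparian zooplankton collapse, the upstream dragonfly recruitment failure

Direct effects: the planktonic sedge habitat loss.
2 steps out: the frog die-off.
3 steps out: the upstream dragonfly recruitment failure.
4 steps out: the heron habitat loss.
5 steps out: the riparian zooplankton collapse.
Not reachable from it: the heron bloom, the juvenile mussel displacement, the zooplankton habitat loss, the benthic algae bloom, the frog range expansion.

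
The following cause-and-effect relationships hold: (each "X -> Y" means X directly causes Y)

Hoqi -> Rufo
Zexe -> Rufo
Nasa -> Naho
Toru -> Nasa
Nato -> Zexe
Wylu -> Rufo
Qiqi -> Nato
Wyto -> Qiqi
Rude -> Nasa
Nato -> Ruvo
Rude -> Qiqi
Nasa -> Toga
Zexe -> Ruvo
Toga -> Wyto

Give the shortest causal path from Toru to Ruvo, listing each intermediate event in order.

Toru → Nasa
Nasa → Toga
Toga → Wyto
Wyto → Qiqi
Qiqi → Nato
Nato → Ruvo
Length: 6 steps.

Toru → Nasa → Toga → Wyto → Qiqi → Nato → Ruvo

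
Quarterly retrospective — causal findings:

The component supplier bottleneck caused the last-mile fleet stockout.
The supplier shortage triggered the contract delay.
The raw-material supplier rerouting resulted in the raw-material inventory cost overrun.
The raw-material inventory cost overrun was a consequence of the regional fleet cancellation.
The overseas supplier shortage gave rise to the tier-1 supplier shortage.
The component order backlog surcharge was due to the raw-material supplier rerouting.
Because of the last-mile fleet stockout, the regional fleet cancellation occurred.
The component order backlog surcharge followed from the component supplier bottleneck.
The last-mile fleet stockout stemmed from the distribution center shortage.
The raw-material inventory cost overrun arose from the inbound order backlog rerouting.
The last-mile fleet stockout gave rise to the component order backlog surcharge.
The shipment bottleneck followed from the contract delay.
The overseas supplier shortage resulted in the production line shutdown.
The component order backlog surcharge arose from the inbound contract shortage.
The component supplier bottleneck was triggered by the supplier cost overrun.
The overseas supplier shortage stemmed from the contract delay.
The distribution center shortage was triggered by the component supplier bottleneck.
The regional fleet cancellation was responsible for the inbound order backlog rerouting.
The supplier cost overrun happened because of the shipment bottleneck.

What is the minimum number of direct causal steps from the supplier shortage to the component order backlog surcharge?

Shortest chain: the supplier shortage → the contract delay → the shipment bottleneck → the supplier cost overrun → the component supplier bottleneck → the component order backlog surcharge.

5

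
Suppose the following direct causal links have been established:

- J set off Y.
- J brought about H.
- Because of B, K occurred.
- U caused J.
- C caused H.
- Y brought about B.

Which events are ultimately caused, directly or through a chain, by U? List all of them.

Direct effects: J.
2 steps out: Y, H.
3 steps out: B.
4 steps out: K.
Not reachable from it: C.

B, H, J, K, Y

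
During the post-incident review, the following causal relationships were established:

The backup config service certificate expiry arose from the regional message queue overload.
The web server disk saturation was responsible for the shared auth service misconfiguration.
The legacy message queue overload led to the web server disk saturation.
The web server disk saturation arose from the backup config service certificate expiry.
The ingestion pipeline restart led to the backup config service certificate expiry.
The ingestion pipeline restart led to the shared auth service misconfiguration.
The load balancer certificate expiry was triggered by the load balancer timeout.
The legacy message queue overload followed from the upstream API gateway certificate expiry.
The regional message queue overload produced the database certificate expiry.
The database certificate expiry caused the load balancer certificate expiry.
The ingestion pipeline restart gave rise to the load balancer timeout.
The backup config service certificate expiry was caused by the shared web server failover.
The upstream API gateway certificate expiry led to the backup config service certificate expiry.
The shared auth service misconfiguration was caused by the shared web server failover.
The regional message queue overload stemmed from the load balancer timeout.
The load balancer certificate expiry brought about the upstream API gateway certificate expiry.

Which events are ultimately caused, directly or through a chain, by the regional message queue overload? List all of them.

Direct effects: the database certificate expiry, the backup config service certificate expiry.
2 steps out: the load balancer certificate expiry, the web server disk saturation.
3 steps out: the upstream API gateway certificate expiry, the shared auth service misconfiguration.
4 steps out: the legacy message queue overload.
Not reachable from it: the ingestion pipeline restart, the load balancer timeout, the shared web server failover.

the backup config service certificate expiry, the database certificate expiry, the legacy message queue overload, the load balancer certificate expiry, the shared auth service misconfiguration, the upstream API gateway certificate expiry, the web server disk saturation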